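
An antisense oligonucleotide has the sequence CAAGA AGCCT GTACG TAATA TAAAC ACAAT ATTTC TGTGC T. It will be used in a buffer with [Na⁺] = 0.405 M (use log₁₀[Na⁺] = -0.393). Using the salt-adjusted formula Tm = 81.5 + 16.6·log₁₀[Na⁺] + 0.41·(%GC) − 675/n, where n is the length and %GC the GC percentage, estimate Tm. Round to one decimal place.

Length n = 41. Counting bases: G=6, C=8, T=12, A=15
G+C = 14, so %GC = 14/41 × 100 = 34.146%
Salt term: 16.6 × (-0.393) = -6.524
GC term: 0.41 × 34.146 = 14; length term: −675/41 = −16.463
Tm = 81.5 + (-6.524) + 14 − 16.463 = 72.513 → 72.5°C

72.5°C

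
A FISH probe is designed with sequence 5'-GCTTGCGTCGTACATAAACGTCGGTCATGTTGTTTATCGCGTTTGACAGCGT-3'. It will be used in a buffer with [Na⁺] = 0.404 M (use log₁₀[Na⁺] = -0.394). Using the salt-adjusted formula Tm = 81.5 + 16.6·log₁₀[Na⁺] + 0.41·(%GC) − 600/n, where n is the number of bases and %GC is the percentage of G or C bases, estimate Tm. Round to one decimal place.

Length n = 52. Scanning the sequence gives C=11, A=9, G=14, T=18.
G+C = 25, so %GC = 25/52 × 100 = 48.077%
Salt term: 16.6 × (-0.394) = -6.54
GC term: 0.41 × 48.077 = 19.712; length term: −600/52 = −11.538
Tm = 81.5 + (-6.54) + 19.712 − 11.538 = 83.134 → 83.1°C

83.1°C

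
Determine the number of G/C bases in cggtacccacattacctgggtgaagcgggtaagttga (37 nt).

20

C=8, T=8, G=12, A=9
G+C = 12 + 8 = 20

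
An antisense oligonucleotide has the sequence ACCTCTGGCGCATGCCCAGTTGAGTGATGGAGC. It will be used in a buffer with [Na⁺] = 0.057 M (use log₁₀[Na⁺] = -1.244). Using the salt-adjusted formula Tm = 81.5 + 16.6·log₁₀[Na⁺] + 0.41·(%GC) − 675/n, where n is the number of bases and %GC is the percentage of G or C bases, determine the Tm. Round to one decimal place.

65.2°C

Length n = 33. Counting bases: A=6, C=9, T=7, G=11
G+C = 20, so %GC = 20/33 × 100 = 60.606%
Salt term: 16.6 × (-1.244) = -20.65
GC term: 0.41 × 60.606 = 24.848; length term: −675/33 = −20.455
Tm = 81.5 + (-20.65) + 24.848 − 20.455 = 65.243 → 65.2°C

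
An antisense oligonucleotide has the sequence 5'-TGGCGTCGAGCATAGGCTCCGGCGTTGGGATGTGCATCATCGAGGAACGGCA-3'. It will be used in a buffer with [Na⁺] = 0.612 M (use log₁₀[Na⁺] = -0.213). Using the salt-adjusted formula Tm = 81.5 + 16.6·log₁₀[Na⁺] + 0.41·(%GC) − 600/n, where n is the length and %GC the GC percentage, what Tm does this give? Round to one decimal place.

Length n = 52. A=10, G=20, T=10, C=12
G+C = 32, so %GC = 32/52 × 100 = 61.538%
Salt term: 16.6 × (-0.213) = -3.536
GC term: 0.41 × 61.538 = 25.231; length term: −600/52 = −11.538
Tm = 81.5 + (-3.536) + 25.231 − 11.538 = 91.657 → 91.7°C

91.7°C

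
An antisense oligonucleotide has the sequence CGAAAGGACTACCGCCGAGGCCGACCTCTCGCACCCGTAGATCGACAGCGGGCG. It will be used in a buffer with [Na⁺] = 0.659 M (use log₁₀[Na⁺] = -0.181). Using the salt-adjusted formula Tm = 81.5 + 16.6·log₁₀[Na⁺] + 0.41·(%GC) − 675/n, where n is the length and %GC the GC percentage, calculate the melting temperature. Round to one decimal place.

Length n = 54. Counting bases: A=12, G=17, C=20, T=5
G+C = 37, so %GC = 37/54 × 100 = 68.519%
Salt term: 16.6 × (-0.181) = -3.005
GC term: 0.41 × 68.519 = 28.093; length term: −675/54 = −12.5
Tm = 81.5 + (-3.005) + 28.093 − 12.5 = 94.088 → 94.1°C

94.1°C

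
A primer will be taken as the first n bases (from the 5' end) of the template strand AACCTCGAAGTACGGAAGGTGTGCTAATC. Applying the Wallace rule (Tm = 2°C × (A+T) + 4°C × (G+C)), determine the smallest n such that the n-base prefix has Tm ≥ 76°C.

First 24 bases: AACCTCGAAGTACGGAAGGTGTGC → Tm = 74°C (< 76°C)
First 25 bases: AACCTCGAAGTACGGAAGGTGTGCT → Tm = 76°C (≥ 76°C)
Each additional base adds 2°C (A/T) or 4°C (G/C), so Tm is non-decreasing in n; n = 25 is the first length to reach 76°C.

n = 25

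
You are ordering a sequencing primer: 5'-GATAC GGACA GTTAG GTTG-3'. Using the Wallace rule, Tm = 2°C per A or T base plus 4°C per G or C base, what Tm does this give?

56°C

Scanning the sequence gives C=2, G=7, T=5, A=5.
So N_AT = 10 and N_GC = 9.
Tm = 4·9 + 2·10 = 36 + 20 = 56°C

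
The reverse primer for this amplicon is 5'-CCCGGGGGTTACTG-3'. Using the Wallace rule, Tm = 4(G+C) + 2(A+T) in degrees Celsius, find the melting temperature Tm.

Counting bases: C=4, T=3, A=1, G=6
A+T = 4, G+C = 10
Tm = 4·10 + 2·4 = 40 + 8 = 48°C

48°C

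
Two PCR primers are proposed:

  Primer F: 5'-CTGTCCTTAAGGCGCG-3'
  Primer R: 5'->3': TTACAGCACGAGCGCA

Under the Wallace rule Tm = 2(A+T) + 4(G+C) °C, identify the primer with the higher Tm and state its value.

Primer F, 52°C

Primer F: A+T=6, G+C=10 → Tm = 2(6)+4(10) = 52°C
Primer R: A+T=7, G+C=9 → Tm = 2(7)+4(9) = 50°C
52°C vs 50°C → primer F is higher.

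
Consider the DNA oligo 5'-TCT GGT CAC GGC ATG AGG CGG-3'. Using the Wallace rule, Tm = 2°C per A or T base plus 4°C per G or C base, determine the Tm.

70°C

Base counts: C=5, A=3, T=4, G=9
A+T = 7, G+C = 14
Tm = 2(7) + 4(14) = 14 + 56 = 70°C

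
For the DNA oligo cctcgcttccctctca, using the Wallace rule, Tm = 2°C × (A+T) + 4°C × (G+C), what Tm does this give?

Scanning the sequence gives G=1, C=9, A=1, T=5.
A+T = 6, G+C = 10
Tm = 2×6 + 4×10 = 52°C

52°C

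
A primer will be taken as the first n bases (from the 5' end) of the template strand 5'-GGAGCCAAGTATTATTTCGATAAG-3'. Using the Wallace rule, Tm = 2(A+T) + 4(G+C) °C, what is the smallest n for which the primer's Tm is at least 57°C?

n = 21

First 20 bases: GGAGCCAAGTATTATTTCGA → Tm = 56°C (< 57°C)
First 21 bases: GGAGCCAAGTATTATTTCGAT → Tm = 58°C (≥ 57°C)
Since every base adds ≥2°C, Tm only increases with n, so the threshold is first crossed at n = 21.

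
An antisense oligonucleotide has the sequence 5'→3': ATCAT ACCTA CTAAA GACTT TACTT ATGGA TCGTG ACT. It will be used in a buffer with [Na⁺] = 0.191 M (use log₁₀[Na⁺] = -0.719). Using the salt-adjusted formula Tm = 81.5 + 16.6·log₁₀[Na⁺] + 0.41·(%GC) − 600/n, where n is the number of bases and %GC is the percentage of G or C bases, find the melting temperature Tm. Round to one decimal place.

67.8°C

Length n = 38. C=8, G=5, T=13, A=12
G+C = 13, so %GC = 13/38 × 100 = 34.211%
Salt term: 16.6 × (-0.719) = -11.935
GC term: 0.41 × 34.211 = 14.027; length term: −600/38 = −15.789
Tm = 81.5 + (-11.935) + 14.027 − 15.789 = 67.803 → 67.8°C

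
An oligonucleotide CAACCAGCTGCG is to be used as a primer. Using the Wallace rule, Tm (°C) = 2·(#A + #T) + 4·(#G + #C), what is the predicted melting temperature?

Counting bases: T=1, A=3, C=5, G=3
So N_AT = 4 and N_GC = 8.
Tm = 2×4 + 4×8 = 40°C

40°C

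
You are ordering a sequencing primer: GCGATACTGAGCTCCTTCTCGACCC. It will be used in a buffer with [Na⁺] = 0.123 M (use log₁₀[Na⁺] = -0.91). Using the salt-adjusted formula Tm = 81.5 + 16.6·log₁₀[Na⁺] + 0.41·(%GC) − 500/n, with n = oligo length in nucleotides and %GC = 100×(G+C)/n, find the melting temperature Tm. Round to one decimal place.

Length n = 25. Scanning the sequence gives G=5, C=10, T=6, A=4.
G+C = 15, so %GC = 15/25 × 100 = 60%
Salt term: 16.6 × (-0.91) = -15.106
GC term: 0.41 × 60 = 24.6; length term: −500/25 = −20
Tm = 81.5 + (-15.106) + 24.6 − 20 = 70.994 → 71.0°C

71.0°C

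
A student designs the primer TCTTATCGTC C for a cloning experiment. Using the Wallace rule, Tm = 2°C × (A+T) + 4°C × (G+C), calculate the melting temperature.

T=5, C=4, A=1, G=1
AT pairs contribute 6, GC pairs contribute 5.
Tm = 4·5 + 2·6 = 20 + 12 = 32°C

32°C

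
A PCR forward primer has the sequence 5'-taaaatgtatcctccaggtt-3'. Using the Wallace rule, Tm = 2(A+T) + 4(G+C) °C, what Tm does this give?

54°C

Base counts: G=3, A=6, T=7, C=4
AT pairs contribute 13, GC pairs contribute 7.
Tm = 4·7 + 2·13 = 28 + 26 = 54°C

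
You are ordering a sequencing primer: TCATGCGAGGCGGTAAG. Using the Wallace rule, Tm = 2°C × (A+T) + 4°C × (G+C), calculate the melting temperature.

Scanning the sequence gives C=3, T=3, G=7, A=4.
AT pairs contribute 7, GC pairs contribute 10.
Tm = 4·10 + 2·7 = 40 + 14 = 54°C

54°C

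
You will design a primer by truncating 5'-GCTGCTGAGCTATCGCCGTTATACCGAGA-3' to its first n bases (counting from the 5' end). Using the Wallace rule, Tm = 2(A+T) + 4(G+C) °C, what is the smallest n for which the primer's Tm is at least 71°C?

First 23 bases: GCTGCTGAGCTATCGCCGTTATA → Tm = 70°C (< 71°C)
First 24 bases: GCTGCTGAGCTATCGCCGTTATAC → Tm = 74°C (≥ 71°C)
Since every base adds ≥2°C, Tm only increases with n, so the threshold is first crossed at n = 24.

n = 24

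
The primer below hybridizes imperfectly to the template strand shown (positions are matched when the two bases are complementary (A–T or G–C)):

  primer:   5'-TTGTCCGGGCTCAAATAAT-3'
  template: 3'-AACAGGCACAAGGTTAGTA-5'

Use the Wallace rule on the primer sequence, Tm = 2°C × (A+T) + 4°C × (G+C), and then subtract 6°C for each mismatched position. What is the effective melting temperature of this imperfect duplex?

Primer base counts: A=5, T=6, G=4, C=4 → A+T=11, G+C=8
Perfect-match Tm = 2(11) + 4(8) = 22 + 32 = 54°C
Mismatches (positions where the bases are not complementary): 4 (at positions 8, 10, 13, 17)
Effective Tm = 54 − 4×6 = 54 − 24 = 30°C

30°C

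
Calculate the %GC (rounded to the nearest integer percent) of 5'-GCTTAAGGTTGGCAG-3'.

53%

Counting bases: A=3, C=2, G=6, T=4
G+C = 6 + 2 = 8 out of 15 bases
%GC = 8/15 × 100 = 53.33% ≈ 53%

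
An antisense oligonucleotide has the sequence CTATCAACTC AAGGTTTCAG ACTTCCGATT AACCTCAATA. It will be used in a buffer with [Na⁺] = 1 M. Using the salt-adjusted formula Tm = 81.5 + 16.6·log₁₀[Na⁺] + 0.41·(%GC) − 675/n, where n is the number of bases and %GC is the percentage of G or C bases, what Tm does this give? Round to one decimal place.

80.0°C

Length n = 40. A=13, C=11, G=4, T=12
G+C = 15, so %GC = 15/40 × 100 = 37.5%
Salt term: 16.6 × (0) = 0
GC term: 0.41 × 37.5 = 15.375; length term: −675/40 = −16.875
Tm = 81.5 + (0) + 15.375 − 16.875 = 80 → 80.0°C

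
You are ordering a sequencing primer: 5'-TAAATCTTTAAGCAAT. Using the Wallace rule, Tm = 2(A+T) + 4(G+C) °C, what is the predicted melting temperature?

Counting bases: G=1, C=2, T=6, A=7
A+T = 13, G+C = 3
Tm = 2(13) + 4(3) = 26 + 12 = 38°C

38°C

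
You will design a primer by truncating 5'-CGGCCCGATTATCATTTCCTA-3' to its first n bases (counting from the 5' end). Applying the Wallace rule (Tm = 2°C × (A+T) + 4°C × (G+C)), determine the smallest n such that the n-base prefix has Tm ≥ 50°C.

First 16 bases: CGGCCCGATTATCATT → Tm = 48°C (< 50°C)
First 17 bases: CGGCCCGATTATCATTT → Tm = 50°C (≥ 50°C)
Since every base adds ≥2°C, Tm only increases with n, so the threshold is first crossed at n = 17.

n = 17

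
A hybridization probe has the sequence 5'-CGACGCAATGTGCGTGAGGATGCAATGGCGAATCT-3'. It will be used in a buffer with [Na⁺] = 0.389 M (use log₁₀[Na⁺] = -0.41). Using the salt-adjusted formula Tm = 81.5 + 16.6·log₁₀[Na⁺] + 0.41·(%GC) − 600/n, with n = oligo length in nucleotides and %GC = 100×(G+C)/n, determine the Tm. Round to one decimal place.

Length n = 35. Base counts: T=7, C=7, G=12, A=9
G+C = 19, so %GC = 19/35 × 100 = 54.286%
Salt term: 16.6 × (-0.41) = -6.806
GC term: 0.41 × 54.286 = 22.257; length term: −600/35 = −17.143
Tm = 81.5 + (-6.806) + 22.257 − 17.143 = 79.808 → 79.8°C

79.8°C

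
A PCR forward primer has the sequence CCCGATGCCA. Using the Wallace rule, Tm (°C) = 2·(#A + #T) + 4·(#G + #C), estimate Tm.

34°C

Scanning the sequence gives G=2, T=1, C=5, A=2.
So N_AT = 3 and N_GC = 7.
Tm = 2×3 + 4×7 = 34°C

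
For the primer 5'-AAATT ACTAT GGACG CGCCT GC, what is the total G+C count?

11

Scanning the sequence gives T=5, A=6, C=6, G=5.
G+C = 5 + 6 = 11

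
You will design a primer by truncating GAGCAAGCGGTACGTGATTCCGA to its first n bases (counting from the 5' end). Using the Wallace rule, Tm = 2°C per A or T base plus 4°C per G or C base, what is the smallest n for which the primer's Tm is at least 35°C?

n = 11

First 10 bases: GAGCAAGCGG → Tm = 34°C (< 35°C)
First 11 bases: GAGCAAGCGGT → Tm = 36°C (≥ 35°C)
Since every base adds ≥2°C, Tm only increases with n, so the threshold is first crossed at n = 11.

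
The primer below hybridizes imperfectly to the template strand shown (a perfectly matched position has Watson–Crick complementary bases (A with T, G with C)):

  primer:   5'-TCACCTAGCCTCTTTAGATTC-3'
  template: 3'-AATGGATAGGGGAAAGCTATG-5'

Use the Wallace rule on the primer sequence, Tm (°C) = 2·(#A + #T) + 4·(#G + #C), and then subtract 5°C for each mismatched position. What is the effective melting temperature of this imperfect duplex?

35°C

Primer base counts: A=4, T=8, G=2, C=7 → A+T=12, G+C=9
Perfect-match Tm = 2(12) + 4(9) = 24 + 36 = 60°C
Mismatches (positions where the bases are not complementary): 5 (at positions 2, 8, 11, 16, 20)
Effective Tm = 60 − 5×5 = 60 − 25 = 35°C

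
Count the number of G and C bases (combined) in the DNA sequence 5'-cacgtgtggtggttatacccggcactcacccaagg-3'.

21

A=7, C=11, G=10, T=7
G+C = 10 + 11 = 21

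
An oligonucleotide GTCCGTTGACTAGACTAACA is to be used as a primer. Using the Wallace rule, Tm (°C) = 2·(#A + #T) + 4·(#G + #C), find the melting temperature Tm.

58°C

C=5, T=5, A=6, G=4
A+T = 11, G+C = 9
Tm = 2(11) + 4(9) = 22 + 36 = 58°C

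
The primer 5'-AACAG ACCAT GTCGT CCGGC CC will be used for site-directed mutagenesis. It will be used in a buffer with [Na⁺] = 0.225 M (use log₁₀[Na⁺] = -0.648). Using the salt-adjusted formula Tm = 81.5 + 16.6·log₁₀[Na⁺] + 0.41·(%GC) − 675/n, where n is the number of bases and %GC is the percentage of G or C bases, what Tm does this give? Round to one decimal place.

Length n = 22. Scanning the sequence gives T=3, A=5, C=9, G=5.
G+C = 14, so %GC = 14/22 × 100 = 63.636%
Salt term: 16.6 × (-0.648) = -10.757
GC term: 0.41 × 63.636 = 26.091; length term: −675/22 = −30.682
Tm = 81.5 + (-10.757) + 26.091 − 30.682 = 66.152 → 66.2°C

66.2°C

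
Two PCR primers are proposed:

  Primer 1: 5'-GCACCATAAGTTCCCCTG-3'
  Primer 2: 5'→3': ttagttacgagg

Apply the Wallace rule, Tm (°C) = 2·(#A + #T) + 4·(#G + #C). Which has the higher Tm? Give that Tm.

Primer 1, 56°C

Primer 1: A+T=8, G+C=10 → Tm = 2(8)+4(10) = 56°C
Primer 2: A+T=7, G+C=5 → Tm = 2(7)+4(5) = 34°C
56°C vs 34°C → primer 1 is higher.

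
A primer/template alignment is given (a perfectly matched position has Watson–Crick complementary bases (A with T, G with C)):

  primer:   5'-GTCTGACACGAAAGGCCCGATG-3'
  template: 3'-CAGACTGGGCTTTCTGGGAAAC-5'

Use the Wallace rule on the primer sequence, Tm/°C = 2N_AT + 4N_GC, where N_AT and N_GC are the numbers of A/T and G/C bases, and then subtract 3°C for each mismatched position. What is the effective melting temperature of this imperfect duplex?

58°C

Primer base counts: A=6, T=3, G=7, C=6 → A+T=9, G+C=13
Perfect-match Tm = 2(9) + 4(13) = 18 + 52 = 70°C
Mismatches (positions where the bases are not complementary): 4 (at positions 8, 15, 19, 20)
Effective Tm = 70 − 4×3 = 70 − 12 = 58°C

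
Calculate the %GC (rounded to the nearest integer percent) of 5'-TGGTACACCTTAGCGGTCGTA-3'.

52%

A=4, G=6, T=6, C=5
G+C = 6 + 5 = 11 out of 21 bases
%GC = 11/21 × 100 = 52.38% ≈ 52%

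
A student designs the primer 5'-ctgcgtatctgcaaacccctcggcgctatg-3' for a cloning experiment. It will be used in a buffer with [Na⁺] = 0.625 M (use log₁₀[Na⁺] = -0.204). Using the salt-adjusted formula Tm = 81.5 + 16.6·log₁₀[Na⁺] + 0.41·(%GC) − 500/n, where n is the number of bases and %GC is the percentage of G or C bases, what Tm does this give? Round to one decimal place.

Length n = 30. Counting bases: C=11, A=5, G=7, T=7
G+C = 18, so %GC = 18/30 × 100 = 60%
Salt term: 16.6 × (-0.204) = -3.386
GC term: 0.41 × 60 = 24.6; length term: −500/30 = −16.667
Tm = 81.5 + (-3.386) + 24.6 − 16.667 = 86.047 → 86.0°C

86.0°C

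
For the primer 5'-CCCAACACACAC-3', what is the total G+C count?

C=7, T=0, A=5, G=0
Total G or C: 0 + 7 = 7

7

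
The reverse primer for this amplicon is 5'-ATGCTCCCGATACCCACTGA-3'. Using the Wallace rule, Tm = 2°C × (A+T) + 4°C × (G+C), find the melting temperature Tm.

62°C

Base counts: T=4, C=8, G=3, A=5
AT pairs contribute 9, GC pairs contribute 11.
Tm = 2(9) + 4(11) = 18 + 44 = 62°C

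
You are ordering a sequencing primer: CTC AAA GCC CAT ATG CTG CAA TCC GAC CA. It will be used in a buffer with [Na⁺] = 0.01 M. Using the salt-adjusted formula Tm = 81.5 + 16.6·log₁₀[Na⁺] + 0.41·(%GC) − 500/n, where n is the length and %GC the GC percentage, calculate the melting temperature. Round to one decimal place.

Length n = 29. Counting bases: C=11, G=4, T=5, A=9
G+C = 15, so %GC = 15/29 × 100 = 51.724%
Salt term: 16.6 × (-2) = -33.2
GC term: 0.41 × 51.724 = 21.207; length term: −500/29 = −17.241
Tm = 81.5 + (-33.2) + 21.207 − 17.241 = 52.266 → 52.3°C

52.3°C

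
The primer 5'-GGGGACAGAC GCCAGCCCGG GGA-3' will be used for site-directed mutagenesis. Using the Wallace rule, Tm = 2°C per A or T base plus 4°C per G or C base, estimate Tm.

Scanning the sequence gives A=5, T=0, C=7, G=11.
AT pairs contribute 5, GC pairs contribute 18.
Tm = 4·18 + 2·5 = 72 + 10 = 82°C

82°C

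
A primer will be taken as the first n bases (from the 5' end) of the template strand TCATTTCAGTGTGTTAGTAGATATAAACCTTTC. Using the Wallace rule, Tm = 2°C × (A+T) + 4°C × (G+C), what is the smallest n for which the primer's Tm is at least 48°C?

First 17 bases: TCATTTCAGTGTGTTAG → Tm = 46°C (< 48°C)
First 18 bases: TCATTTCAGTGTGTTAGT → Tm = 48°C (≥ 48°C)
Since every base adds ≥2°C, Tm only increases with n, so the threshold is first crossed at n = 18.

n = 18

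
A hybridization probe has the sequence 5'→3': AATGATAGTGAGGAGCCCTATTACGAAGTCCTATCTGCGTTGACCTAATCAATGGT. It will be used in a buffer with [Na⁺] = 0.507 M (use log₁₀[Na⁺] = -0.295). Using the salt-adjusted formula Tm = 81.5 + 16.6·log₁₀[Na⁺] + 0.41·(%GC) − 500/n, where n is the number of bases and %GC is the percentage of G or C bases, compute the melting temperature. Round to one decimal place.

85.2°C

Length n = 56. Counting bases: G=13, C=11, A=16, T=16
G+C = 24, so %GC = 24/56 × 100 = 42.857%
Salt term: 16.6 × (-0.295) = -4.897
GC term: 0.41 × 42.857 = 17.571; length term: −500/56 = −8.929
Tm = 81.5 + (-4.897) + 17.571 − 8.929 = 85.245 → 85.2°C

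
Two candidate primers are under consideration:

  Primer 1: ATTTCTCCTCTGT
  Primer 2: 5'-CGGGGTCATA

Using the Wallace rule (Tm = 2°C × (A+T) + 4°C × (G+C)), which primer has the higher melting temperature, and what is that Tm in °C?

Primer 1: A+T=8, G+C=5 → Tm = 2(8)+4(5) = 36°C
Primer 2: A+T=4, G+C=6 → Tm = 2(4)+4(6) = 32°C
36°C vs 32°C → primer 1 is higher.

Primer 1, 36°C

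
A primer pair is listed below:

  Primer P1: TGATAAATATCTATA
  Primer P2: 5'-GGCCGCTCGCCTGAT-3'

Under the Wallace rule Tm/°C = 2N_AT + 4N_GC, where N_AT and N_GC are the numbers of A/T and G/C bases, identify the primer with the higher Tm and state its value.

Primer P1: A+T=13, G+C=2 → Tm = 2(13)+4(2) = 34°C
Primer P2: A+T=4, G+C=11 → Tm = 2(4)+4(11) = 52°C
34°C vs 52°C → primer P2 is higher.

Primer P2, 52°C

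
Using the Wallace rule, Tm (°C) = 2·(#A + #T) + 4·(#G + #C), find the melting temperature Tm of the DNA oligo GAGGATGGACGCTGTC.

Counting bases: T=3, A=3, G=7, C=3
AT pairs contribute 6, GC pairs contribute 10.
Tm = 2×6 + 4×10 = 52°C

52°C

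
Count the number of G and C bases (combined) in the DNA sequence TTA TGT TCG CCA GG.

Base counts: T=5, A=2, G=4, C=3
Total G or C: 4 + 3 = 7

7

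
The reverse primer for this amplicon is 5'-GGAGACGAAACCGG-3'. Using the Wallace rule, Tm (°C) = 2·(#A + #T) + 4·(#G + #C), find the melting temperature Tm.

46°C

Scanning the sequence gives C=3, T=0, G=6, A=5.
So N_AT = 5 and N_GC = 9.
Tm = 2×5 + 4×9 = 46°C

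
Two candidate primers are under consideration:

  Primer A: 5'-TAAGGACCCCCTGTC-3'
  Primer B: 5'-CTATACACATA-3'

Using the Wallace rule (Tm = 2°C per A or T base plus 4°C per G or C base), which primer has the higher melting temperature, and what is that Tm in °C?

Primer A: A+T=6, G+C=9 → Tm = 2(6)+4(9) = 48°C
Primer B: A+T=8, G+C=3 → Tm = 2(8)+4(3) = 28°C
48°C vs 28°C → primer A is higher.

Primer A, 48°C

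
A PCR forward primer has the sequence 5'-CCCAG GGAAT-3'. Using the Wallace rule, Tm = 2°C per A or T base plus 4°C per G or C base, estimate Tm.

32°C

Base counts: A=3, T=1, C=3, G=3
So N_AT = 4 and N_GC = 6.
Tm = 2(4) + 4(6) = 8 + 24 = 32°C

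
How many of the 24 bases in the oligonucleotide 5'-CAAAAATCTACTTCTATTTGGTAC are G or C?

7

Base counts: T=9, A=8, G=2, C=5
Total G or C: 2 + 5 = 7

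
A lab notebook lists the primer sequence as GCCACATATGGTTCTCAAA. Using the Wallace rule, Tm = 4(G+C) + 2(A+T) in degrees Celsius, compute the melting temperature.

T=5, A=6, C=5, G=3
A+T = 11, G+C = 8
Tm = 2×11 + 4×8 = 54°C

54°C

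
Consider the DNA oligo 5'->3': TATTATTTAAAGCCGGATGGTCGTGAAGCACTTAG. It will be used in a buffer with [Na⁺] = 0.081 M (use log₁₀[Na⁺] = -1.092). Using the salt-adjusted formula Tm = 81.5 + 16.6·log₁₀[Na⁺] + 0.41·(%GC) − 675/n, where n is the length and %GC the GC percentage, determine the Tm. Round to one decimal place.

Length n = 35. Base counts: T=11, G=9, A=10, C=5
G+C = 14, so %GC = 14/35 × 100 = 40%
Salt term: 16.6 × (-1.092) = -18.127
GC term: 0.41 × 40 = 16.4; length term: −675/35 = −19.286
Tm = 81.5 + (-18.127) + 16.4 − 19.286 = 60.487 → 60.5°C

60.5°C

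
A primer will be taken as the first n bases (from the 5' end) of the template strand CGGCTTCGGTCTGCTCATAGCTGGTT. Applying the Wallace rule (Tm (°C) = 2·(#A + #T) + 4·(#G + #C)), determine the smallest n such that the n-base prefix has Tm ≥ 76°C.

n = 24

First 23 bases: CGGCTTCGGTCTGCTCATAGCTG → Tm = 74°C (< 76°C)
First 24 bases: CGGCTTCGGTCTGCTCATAGCTGG → Tm = 78°C (≥ 76°C)
Since every base adds ≥2°C, Tm only increases with n, so the threshold is first crossed at n = 24.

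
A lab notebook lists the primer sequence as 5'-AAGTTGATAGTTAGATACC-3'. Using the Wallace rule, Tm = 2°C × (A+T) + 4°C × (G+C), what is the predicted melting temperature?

Scanning the sequence gives T=6, A=7, G=4, C=2.
A+T = 13, G+C = 6
Tm = 2(13) + 4(6) = 26 + 24 = 50°C

50°C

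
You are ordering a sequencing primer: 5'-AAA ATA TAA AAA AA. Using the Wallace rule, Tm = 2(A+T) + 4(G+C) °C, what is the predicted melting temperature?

Scanning the sequence gives T=2, C=0, A=12, G=0.
AT pairs contribute 14, GC pairs contribute 0.
Tm = 2(14) + 4(0) = 28 + 0 = 28°C

28°C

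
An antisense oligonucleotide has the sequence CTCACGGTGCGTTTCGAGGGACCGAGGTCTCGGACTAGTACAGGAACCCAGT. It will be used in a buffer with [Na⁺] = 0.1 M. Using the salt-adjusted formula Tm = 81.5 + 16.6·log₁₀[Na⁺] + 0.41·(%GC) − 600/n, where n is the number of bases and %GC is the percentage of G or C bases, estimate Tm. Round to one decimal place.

Length n = 52. C=14, T=10, G=17, A=11
G+C = 31, so %GC = 31/52 × 100 = 59.615%
Salt term: 16.6 × (-1) = -16.6
GC term: 0.41 × 59.615 = 24.442; length term: −600/52 = −11.538
Tm = 81.5 + (-16.6) + 24.442 − 11.538 = 77.804 → 77.8°C

77.8°C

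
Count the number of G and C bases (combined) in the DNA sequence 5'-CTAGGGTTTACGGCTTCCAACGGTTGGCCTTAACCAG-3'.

20

Counting bases: A=7, C=10, G=10, T=10
Total G or C: 10 + 10 = 20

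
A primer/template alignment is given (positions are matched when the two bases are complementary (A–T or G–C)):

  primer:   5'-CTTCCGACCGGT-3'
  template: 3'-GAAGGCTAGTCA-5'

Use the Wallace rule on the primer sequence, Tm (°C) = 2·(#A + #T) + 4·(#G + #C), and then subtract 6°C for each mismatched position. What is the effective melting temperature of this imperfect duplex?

Primer base counts: A=1, T=3, G=3, C=5 → A+T=4, G+C=8
Perfect-match Tm = 2(4) + 4(8) = 8 + 32 = 40°C
Mismatches (positions where the bases are not complementary): 2 (at positions 8, 10)
Effective Tm = 40 − 2×6 = 40 − 12 = 28°C

28°C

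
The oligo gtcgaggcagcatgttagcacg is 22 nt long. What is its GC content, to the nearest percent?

59%

Scanning the sequence gives C=5, G=8, T=4, A=5.
G+C = 8 + 5 = 13 out of 22 bases
%GC = 13/22 × 100 = 59.09% ≈ 59%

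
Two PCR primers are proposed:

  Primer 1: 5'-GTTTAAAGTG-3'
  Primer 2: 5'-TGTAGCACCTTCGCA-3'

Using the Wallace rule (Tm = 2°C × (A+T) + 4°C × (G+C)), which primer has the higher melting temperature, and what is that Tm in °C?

Primer 1: A+T=7, G+C=3 → Tm = 2(7)+4(3) = 26°C
Primer 2: A+T=7, G+C=8 → Tm = 2(7)+4(8) = 46°C
26°C vs 46°C → primer 2 is higher.

Primer 2, 46°C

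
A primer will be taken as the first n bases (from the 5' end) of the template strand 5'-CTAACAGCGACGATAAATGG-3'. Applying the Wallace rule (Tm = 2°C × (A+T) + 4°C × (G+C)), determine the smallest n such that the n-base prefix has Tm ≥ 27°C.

n = 9

First 8 bases: CTAACAGC → Tm = 24°C (< 27°C)
First 9 bases: CTAACAGCG → Tm = 28°C (≥ 27°C)
Since every base adds ≥2°C, Tm only increases with n, so the threshold is first crossed at n = 9.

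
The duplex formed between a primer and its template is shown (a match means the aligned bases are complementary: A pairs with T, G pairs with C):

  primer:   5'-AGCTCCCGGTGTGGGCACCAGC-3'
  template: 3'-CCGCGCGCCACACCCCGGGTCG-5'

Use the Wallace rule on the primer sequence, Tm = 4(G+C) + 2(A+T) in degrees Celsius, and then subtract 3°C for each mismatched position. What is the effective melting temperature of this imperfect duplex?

61°C

Primer base counts: A=3, T=3, G=8, C=8 → A+T=6, G+C=16
Perfect-match Tm = 2(6) + 4(16) = 12 + 64 = 76°C
Mismatches (positions where the bases are not complementary): 5 (at positions 1, 4, 6, 16, 17)
Effective Tm = 76 − 5×3 = 76 − 15 = 61°C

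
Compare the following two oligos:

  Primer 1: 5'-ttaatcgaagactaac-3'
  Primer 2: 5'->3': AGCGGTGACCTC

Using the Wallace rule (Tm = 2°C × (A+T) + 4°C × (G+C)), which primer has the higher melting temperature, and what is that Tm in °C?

Primer 1, 42°C

Primer 1: A+T=11, G+C=5 → Tm = 2(11)+4(5) = 42°C
Primer 2: A+T=4, G+C=8 → Tm = 2(4)+4(8) = 40°C
42°C vs 40°C → primer 1 is higher.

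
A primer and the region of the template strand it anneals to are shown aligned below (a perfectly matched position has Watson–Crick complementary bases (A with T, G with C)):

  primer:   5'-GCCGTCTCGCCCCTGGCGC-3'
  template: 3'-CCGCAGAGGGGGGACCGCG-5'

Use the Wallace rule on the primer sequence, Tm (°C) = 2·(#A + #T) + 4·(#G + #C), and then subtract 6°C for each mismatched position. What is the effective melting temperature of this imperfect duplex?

58°C

Primer base counts: A=0, T=3, G=6, C=10 → A+T=3, G+C=16
Perfect-match Tm = 2(3) + 4(16) = 6 + 64 = 70°C
Mismatches (positions where the bases are not complementary): 2 (at positions 2, 9)
Effective Tm = 70 − 2×6 = 70 − 12 = 58°C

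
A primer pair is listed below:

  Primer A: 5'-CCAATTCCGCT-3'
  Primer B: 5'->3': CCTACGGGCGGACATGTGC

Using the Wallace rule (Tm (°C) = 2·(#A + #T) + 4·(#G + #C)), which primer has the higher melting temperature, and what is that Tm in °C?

Primer A: A+T=5, G+C=6 → Tm = 2(5)+4(6) = 34°C
Primer B: A+T=6, G+C=13 → Tm = 2(6)+4(13) = 64°C
34°C vs 64°C → primer B is higher.

Primer B, 64°C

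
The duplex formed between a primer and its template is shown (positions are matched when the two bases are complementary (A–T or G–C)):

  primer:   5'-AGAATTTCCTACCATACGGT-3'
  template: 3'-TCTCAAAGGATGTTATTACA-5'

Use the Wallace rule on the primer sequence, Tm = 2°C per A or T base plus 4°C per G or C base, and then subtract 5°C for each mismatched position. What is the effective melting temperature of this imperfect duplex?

Primer base counts: A=6, T=6, G=3, C=5 → A+T=12, G+C=8
Perfect-match Tm = 2(12) + 4(8) = 24 + 32 = 56°C
Mismatches (positions where the bases are not complementary): 4 (at positions 4, 13, 17, 18)
Effective Tm = 56 − 4×5 = 56 − 20 = 36°C

36°C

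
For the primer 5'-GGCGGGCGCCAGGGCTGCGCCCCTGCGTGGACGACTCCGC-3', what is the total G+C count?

33

Scanning the sequence gives T=4, A=3, G=17, C=16.
G+C = 17 + 16 = 33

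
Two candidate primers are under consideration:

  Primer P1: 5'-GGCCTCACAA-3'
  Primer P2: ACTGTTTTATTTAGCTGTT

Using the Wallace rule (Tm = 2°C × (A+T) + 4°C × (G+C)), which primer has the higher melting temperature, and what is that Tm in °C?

Primer P2, 48°C

Primer P1: A+T=4, G+C=6 → Tm = 2(4)+4(6) = 32°C
Primer P2: A+T=14, G+C=5 → Tm = 2(14)+4(5) = 48°C
32°C vs 48°C → primer P2 is higher.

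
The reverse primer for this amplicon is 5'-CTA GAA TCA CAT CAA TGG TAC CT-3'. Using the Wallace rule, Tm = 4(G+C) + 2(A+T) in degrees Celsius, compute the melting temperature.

C=6, G=3, A=8, T=6
AT pairs contribute 14, GC pairs contribute 9.
Tm = 2×14 + 4×9 = 64°C

64°C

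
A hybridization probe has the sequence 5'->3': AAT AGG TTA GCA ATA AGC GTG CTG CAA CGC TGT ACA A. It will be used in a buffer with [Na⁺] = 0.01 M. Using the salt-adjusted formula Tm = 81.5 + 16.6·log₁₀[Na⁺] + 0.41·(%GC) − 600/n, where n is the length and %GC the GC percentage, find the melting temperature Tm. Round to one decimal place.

Length n = 37. Scanning the sequence gives T=8, C=7, G=9, A=13.
G+C = 16, so %GC = 16/37 × 100 = 43.243%
Salt term: 16.6 × (-2) = -33.2
GC term: 0.41 × 43.243 = 17.73; length term: −600/37 = −16.216
Tm = 81.5 + (-33.2) + 17.73 − 16.216 = 49.814 → 49.8°C

49.8°C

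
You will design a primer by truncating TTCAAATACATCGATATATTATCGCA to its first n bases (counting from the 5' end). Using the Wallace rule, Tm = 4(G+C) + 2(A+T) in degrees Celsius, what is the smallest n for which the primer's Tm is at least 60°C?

First 23 bases: TTCAAATACATCGATATATTATC → Tm = 56°C (< 60°C)
First 24 bases: TTCAAATACATCGATATATTATCG → Tm = 60°C (≥ 60°C)
Each additional base adds 2°C (A/T) or 4°C (G/C), so Tm is non-decreasing in n; n = 24 is the first length to reach 60°C.

n = 24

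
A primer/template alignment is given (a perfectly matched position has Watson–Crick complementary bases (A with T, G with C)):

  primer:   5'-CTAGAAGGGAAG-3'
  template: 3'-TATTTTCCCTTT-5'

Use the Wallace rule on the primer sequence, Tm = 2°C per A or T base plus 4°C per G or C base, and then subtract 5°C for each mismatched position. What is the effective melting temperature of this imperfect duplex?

Primer base counts: A=5, T=1, G=5, C=1 → A+T=6, G+C=6
Perfect-match Tm = 2(6) + 4(6) = 12 + 24 = 36°C
Mismatches (positions where the bases are not complementary): 3 (at positions 1, 4, 12)
Effective Tm = 36 − 3×5 = 36 − 15 = 21°C

21°C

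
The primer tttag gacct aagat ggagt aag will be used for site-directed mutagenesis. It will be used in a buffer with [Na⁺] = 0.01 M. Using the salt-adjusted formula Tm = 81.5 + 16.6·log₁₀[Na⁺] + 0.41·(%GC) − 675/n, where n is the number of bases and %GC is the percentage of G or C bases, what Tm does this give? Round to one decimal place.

35.0°C

Length n = 23. Counting bases: C=2, A=8, T=6, G=7
G+C = 9, so %GC = 9/23 × 100 = 39.13%
Salt term: 16.6 × (-2) = -33.2
GC term: 0.41 × 39.13 = 16.043; length term: −675/23 = −29.348
Tm = 81.5 + (-33.2) + 16.043 − 29.348 = 34.995 → 35.0°C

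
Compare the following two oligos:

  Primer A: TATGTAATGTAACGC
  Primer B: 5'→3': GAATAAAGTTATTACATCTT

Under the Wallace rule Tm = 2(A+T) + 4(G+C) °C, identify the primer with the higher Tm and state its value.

Primer B, 48°C

Primer A: A+T=10, G+C=5 → Tm = 2(10)+4(5) = 40°C
Primer B: A+T=16, G+C=4 → Tm = 2(16)+4(4) = 48°C
40°C vs 48°C → primer B is higher.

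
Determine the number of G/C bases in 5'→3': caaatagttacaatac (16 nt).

4

Counting bases: C=3, G=1, A=8, T=4
G+C = 1 + 3 = 4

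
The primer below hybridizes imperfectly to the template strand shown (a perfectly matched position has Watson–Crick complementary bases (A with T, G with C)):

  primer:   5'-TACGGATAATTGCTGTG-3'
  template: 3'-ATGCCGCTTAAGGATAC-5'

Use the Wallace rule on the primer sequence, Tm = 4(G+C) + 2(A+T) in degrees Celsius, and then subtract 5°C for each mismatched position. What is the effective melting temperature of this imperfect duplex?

Primer base counts: A=4, T=6, G=5, C=2 → A+T=10, G+C=7
Perfect-match Tm = 2(10) + 4(7) = 20 + 28 = 48°C
Mismatches (positions where the bases are not complementary): 4 (at positions 6, 7, 12, 15)
Effective Tm = 48 − 4×5 = 48 − 20 = 28°C

28°C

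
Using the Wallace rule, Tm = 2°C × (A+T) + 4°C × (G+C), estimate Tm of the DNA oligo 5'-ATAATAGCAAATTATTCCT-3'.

Base counts: T=7, G=1, A=8, C=3
So N_AT = 15 and N_GC = 4.
Tm = 2×15 + 4×4 = 46°C

46°C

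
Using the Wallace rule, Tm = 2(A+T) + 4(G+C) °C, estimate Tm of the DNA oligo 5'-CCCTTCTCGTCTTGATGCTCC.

Counting bases: C=9, T=8, G=3, A=1
So N_AT = 9 and N_GC = 12.
Tm = 4·12 + 2·9 = 48 + 18 = 66°C

66°C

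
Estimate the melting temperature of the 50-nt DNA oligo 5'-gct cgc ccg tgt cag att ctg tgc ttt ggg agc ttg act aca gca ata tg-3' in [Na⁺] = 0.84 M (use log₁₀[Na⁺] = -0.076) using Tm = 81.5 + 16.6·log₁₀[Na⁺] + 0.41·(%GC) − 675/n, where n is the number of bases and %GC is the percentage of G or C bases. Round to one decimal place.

88.1°C

Length n = 50. T=15, A=9, G=14, C=12
G+C = 26, so %GC = 26/50 × 100 = 52%
Salt term: 16.6 × (-0.076) = -1.262
GC term: 0.41 × 52 = 21.32; length term: −675/50 = −13.5
Tm = 81.5 + (-1.262) + 21.32 − 13.5 = 88.058 → 88.1°C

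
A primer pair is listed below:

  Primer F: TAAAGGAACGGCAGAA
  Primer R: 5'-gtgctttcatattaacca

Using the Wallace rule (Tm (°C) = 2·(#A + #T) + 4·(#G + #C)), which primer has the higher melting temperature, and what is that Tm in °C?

Primer F: A+T=9, G+C=7 → Tm = 2(9)+4(7) = 46°C
Primer R: A+T=12, G+C=6 → Tm = 2(12)+4(6) = 48°C
46°C vs 48°C → primer R is higher.

Primer R, 48°C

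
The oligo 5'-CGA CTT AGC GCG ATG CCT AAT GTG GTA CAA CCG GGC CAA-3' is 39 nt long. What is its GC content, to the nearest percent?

Scanning the sequence gives C=11, A=10, T=7, G=11.
G+C = 11 + 11 = 22 out of 39 bases
%GC = 22/39 × 100 = 56.41% ≈ 56%

56%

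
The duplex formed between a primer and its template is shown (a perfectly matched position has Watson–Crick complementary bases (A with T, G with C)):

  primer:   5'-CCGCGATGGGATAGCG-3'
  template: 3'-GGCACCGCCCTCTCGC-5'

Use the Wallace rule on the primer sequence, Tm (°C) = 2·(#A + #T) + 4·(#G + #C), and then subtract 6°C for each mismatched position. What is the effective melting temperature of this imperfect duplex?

Primer base counts: A=3, T=2, G=7, C=4 → A+T=5, G+C=11
Perfect-match Tm = 2(5) + 4(11) = 10 + 44 = 54°C
Mismatches (positions where the bases are not complementary): 4 (at positions 4, 6, 7, 12)
Effective Tm = 54 − 4×6 = 54 − 24 = 30°C

30°C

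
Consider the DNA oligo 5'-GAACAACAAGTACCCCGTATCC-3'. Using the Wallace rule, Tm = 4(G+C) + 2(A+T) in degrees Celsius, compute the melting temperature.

Scanning the sequence gives T=3, G=3, A=8, C=8.
So N_AT = 11 and N_GC = 11.
Tm = 4·11 + 2·11 = 44 + 22 = 66°C

66°C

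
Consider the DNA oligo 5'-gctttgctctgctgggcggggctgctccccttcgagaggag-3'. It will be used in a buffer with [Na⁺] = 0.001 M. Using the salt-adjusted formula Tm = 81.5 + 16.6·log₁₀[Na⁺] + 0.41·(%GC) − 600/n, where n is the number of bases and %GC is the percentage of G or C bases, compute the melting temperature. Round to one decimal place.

Length n = 41. Scanning the sequence gives T=10, C=12, A=3, G=16.
G+C = 28, so %GC = 28/41 × 100 = 68.293%
Salt term: 16.6 × (-3) = -49.8
GC term: 0.41 × 68.293 = 28; length term: −600/41 = −14.634
Tm = 81.5 + (-49.8) + 28 − 14.634 = 45.066 → 45.1°C

45.1°C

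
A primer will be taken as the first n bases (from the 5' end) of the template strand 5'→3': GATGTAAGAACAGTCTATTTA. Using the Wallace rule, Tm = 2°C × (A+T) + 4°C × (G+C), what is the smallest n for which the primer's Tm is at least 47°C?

n = 18

First 17 bases: GATGTAAGAACAGTCTA → Tm = 46°C (< 47°C)
First 18 bases: GATGTAAGAACAGTCTAT → Tm = 48°C (≥ 47°C)
Since every base adds ≥2°C, Tm only increases with n, so the threshold is first crossed at n = 18.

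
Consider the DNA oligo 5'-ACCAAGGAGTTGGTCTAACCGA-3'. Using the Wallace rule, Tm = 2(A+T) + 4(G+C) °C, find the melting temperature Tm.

66°C

Counting bases: A=7, T=4, C=5, G=6
So N_AT = 11 and N_GC = 11.
Tm = 2×11 + 4×11 = 66°C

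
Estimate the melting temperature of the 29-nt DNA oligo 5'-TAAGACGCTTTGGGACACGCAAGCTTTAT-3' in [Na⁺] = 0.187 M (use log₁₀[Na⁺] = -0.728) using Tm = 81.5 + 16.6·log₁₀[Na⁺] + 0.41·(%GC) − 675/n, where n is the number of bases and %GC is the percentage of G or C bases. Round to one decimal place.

Length n = 29. T=8, A=8, G=7, C=6
G+C = 13, so %GC = 13/29 × 100 = 44.828%
Salt term: 16.6 × (-0.728) = -12.085
GC term: 0.41 × 44.828 = 18.379; length term: −675/29 = −23.276
Tm = 81.5 + (-12.085) + 18.379 − 23.276 = 64.518 → 64.5°C

64.5°C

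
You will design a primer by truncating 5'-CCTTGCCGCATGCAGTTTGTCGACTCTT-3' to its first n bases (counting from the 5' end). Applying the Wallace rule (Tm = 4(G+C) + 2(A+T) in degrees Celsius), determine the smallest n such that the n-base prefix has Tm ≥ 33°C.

n = 10

First 9 bases: CCTTGCCGC → Tm = 32°C (< 33°C)
First 10 bases: CCTTGCCGCA → Tm = 34°C (≥ 33°C)
Since every base adds ≥2°C, Tm only increases with n, so the threshold is first crossed at n = 10.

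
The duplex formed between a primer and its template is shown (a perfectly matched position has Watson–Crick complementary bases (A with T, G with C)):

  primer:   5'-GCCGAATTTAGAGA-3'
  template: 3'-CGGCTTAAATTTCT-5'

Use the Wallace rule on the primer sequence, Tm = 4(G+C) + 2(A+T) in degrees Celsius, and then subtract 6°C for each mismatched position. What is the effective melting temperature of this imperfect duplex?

Primer base counts: A=5, T=3, G=4, C=2 → A+T=8, G+C=6
Perfect-match Tm = 2(8) + 4(6) = 16 + 24 = 40°C
Mismatches (positions where the bases are not complementary): 1 (at position 11)
Effective Tm = 40 − 1×6 = 40 − 6 = 34°C

34°C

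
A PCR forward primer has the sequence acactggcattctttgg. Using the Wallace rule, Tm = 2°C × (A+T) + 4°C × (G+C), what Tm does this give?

50°C

Counting bases: T=6, G=4, C=4, A=3
So N_AT = 9 and N_GC = 8.
Tm = 2(9) + 4(8) = 18 + 32 = 50°C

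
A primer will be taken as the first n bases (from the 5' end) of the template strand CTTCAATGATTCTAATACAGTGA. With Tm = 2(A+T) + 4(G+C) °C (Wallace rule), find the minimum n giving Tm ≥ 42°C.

First 16 bases: CTTCAATGATTCTAAT → Tm = 40°C (< 42°C)
First 17 bases: CTTCAATGATTCTAATA → Tm = 42°C (≥ 42°C)
Since every base adds ≥2°C, Tm only increases with n, so the threshold is first crossed at n = 17.

n = 17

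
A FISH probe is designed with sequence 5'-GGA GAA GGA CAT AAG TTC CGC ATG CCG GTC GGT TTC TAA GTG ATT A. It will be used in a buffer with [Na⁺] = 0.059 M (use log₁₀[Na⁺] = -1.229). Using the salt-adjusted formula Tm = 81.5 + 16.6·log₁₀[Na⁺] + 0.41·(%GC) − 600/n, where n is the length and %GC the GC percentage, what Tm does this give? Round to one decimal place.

67.7°C

Length n = 46. Scanning the sequence gives T=12, C=8, G=14, A=12.
G+C = 22, so %GC = 22/46 × 100 = 47.826%
Salt term: 16.6 × (-1.229) = -20.401
GC term: 0.41 × 47.826 = 19.609; length term: −600/46 = −13.043
Tm = 81.5 + (-20.401) + 19.609 − 13.043 = 67.665 → 67.7°C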